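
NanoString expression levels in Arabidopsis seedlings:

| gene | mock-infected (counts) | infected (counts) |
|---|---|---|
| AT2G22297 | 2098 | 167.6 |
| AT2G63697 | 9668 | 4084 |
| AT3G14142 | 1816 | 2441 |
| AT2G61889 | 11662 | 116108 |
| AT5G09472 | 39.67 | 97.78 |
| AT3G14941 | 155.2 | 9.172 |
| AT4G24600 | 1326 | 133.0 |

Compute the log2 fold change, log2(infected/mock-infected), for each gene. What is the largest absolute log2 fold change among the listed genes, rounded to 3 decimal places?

4.081

log2(167.6/2098) = -3.646  (AT2G22297)
log2(4084/9668) = -1.243  (AT2G63697)
log2(2441/1816) = 0.427  (AT3G14142)
log2(116108/11662) = 3.316  (AT2G61889)
log2(97.78/39.67) = 1.301  (AT5G09472)
log2(9.172/155.2) = -4.081  (AT3G14941)
log2(133.0/1326) = -3.318  (AT4G24600)
The largest magnitude belongs to AT3G14941.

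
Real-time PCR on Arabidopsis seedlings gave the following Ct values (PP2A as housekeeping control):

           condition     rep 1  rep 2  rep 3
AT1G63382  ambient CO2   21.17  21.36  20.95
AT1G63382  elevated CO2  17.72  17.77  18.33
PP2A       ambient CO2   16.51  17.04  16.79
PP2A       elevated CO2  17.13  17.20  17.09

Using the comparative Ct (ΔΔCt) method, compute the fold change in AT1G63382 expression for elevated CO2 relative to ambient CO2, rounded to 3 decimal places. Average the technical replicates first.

11.959

Mean Ct: AT1G63382 ambient CO2 21.160; AT1G63382 elevated CO2 17.940; PP2A ambient CO2 16.780; PP2A elevated CO2 17.140
ΔCt(ambient CO2) = 21.160 − 16.780 = 4.380
ΔCt(elevated CO2) = 17.940 − 17.140 = 0.800
ΔΔCt = 0.800 − 4.380 = -3.580
Fold change = 2^(−(-3.580)) = 2^3.580 = 11.9588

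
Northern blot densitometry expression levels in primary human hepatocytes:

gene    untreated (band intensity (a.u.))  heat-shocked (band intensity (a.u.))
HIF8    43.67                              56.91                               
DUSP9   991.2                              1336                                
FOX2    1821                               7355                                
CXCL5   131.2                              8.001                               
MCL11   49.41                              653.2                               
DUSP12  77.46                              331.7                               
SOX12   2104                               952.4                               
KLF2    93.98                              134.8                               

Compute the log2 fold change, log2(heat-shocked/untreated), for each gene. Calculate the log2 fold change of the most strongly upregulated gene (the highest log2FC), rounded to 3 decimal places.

log2(56.91/43.67) = 0.382  (HIF8)
log2(1336/991.2) = 0.431  (DUSP9)
log2(7355/1821) = 2.014  (FOX2)
log2(8.001/131.2) = -4.035  (CXCL5)
log2(653.2/49.41) = 3.725  (MCL11)
log2(331.7/77.46) = 2.098  (DUSP12)
log2(952.4/2104) = -1.143  (SOX12)
log2(134.8/93.98) = 0.520  (KLF2)
MCL11 is most strongly upregulated.

3.725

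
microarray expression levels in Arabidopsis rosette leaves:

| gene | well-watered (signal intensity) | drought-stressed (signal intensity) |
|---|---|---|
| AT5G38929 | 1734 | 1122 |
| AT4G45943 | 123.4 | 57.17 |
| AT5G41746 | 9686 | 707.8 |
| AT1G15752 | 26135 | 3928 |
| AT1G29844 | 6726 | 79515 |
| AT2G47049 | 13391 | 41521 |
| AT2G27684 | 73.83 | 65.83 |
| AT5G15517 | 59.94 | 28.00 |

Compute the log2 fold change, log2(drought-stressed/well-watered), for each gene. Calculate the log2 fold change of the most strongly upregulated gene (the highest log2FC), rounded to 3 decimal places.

log2(1122/1734) = -0.628  (AT5G38929)
log2(57.17/123.4) = -1.110  (AT4G45943)
log2(707.8/9686) = -3.774  (AT5G41746)
log2(3928/26135) = -2.734  (AT1G15752)
log2(79515/6726) = 3.563  (AT1G29844)
log2(41521/13391) = 1.633  (AT2G47049)
log2(65.83/73.83) = -0.165  (AT2G27684)
log2(28.00/59.94) = -1.098  (AT5G15517)
AT1G29844 is most strongly upregulated.

3.563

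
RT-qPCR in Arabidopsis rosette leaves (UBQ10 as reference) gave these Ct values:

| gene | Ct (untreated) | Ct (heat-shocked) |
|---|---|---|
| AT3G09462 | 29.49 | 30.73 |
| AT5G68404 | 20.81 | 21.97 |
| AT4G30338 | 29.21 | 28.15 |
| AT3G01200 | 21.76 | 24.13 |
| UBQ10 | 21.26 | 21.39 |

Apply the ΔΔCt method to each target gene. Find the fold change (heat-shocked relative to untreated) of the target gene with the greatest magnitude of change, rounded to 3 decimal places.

AT3G09462: ΔΔCt = (30.73−21.39) − (29.49−21.26) = 9.34 − 8.23 = 1.11; fold change = 2^-1.11 = 0.463
AT5G68404: ΔΔCt = (21.97−21.39) − (20.81−21.26) = 0.58 − (-0.45) = 1.03; fold change = 2^-1.03 = 0.490
AT4G30338: ΔΔCt = (28.15−21.39) − (29.21−21.26) = 6.76 − 7.95 = -1.19; fold change = 2^1.19 = 2.282
AT3G01200: ΔΔCt = (24.13−21.39) − (21.76−21.26) = 2.74 − 0.50 = 2.24; fold change = 2^-2.24 = 0.212
AT3G01200 has the largest |ΔΔCt| = 2.24.

0.212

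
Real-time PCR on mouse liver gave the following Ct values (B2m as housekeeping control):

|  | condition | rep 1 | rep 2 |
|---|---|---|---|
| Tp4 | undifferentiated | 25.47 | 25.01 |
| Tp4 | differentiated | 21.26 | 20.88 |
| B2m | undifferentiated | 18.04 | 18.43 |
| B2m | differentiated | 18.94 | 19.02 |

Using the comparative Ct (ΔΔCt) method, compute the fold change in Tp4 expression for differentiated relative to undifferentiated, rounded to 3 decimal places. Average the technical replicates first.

Mean Ct: Tp4 undifferentiated 25.240; Tp4 differentiated 21.070; B2m undifferentiated 18.235; B2m differentiated 18.980
ΔCt(undifferentiated) = 25.240 − 18.235 = 7.005
ΔCt(differentiated) = 21.070 − 18.980 = 2.090
ΔΔCt = 2.090 − 7.005 = -4.915
Fold change = 2^(−(-4.915)) = 2^4.915 = 30.1691

30.169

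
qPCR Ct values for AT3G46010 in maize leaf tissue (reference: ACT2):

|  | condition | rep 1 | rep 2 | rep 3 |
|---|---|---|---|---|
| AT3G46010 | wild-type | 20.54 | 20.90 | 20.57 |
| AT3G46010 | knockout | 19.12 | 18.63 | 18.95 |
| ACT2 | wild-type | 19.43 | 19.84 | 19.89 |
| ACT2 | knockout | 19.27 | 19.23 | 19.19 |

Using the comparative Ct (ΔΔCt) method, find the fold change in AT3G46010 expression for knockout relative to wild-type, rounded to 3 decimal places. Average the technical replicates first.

2.428

Mean Ct: AT3G46010 wild-type 20.670; AT3G46010 knockout 18.900; ACT2 wild-type 19.720; ACT2 knockout 19.230
ΔCt(wild-type) = 20.670 − 19.720 = 0.950
ΔCt(knockout) = 18.900 − 19.230 = -0.330
ΔΔCt = -0.330 − 0.950 = -1.280
Fold change = 2^(−(-1.280)) = 2^1.280 = 2.4284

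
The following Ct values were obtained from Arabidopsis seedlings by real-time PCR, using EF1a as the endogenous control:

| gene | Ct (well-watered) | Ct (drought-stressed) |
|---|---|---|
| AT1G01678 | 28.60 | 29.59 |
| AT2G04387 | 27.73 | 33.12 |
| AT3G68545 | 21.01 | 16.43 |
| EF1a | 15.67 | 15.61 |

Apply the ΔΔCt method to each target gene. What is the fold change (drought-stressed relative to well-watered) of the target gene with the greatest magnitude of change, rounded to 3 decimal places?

AT1G01678: ΔΔCt = (29.59−15.61) − (28.60−15.67) = 13.98 − 12.93 = 1.05; fold change = 2^-1.05 = 0.483
AT2G04387: ΔΔCt = (33.12−15.61) − (27.73−15.67) = 17.51 − 12.06 = 5.45; fold change = 2^-5.45 = 0.023
AT3G68545: ΔΔCt = (16.43−15.61) − (21.01−15.67) = 0.82 − 5.34 = -4.52; fold change = 2^4.52 = 22.943
AT2G04387 has the largest |ΔΔCt| = 5.45.

0.023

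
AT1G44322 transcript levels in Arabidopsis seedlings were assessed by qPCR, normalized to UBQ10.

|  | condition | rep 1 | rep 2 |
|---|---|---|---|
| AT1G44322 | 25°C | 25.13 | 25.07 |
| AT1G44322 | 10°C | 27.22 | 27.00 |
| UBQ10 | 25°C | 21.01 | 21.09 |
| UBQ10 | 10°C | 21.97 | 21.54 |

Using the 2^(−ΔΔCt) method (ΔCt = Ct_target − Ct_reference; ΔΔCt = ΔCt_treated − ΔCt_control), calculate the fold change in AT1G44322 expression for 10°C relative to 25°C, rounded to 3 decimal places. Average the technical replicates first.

Mean Ct: AT1G44322 25°C 25.100; AT1G44322 10°C 27.110; UBQ10 25°C 21.050; UBQ10 10°C 21.755
ΔCt(25°C) = 25.100 − 21.050 = 4.050
ΔCt(10°C) = 27.110 − 21.755 = 5.355
ΔΔCt = 5.355 − 4.050 = 1.305
Fold change = 2^(−1.305) = 0.4047

0.405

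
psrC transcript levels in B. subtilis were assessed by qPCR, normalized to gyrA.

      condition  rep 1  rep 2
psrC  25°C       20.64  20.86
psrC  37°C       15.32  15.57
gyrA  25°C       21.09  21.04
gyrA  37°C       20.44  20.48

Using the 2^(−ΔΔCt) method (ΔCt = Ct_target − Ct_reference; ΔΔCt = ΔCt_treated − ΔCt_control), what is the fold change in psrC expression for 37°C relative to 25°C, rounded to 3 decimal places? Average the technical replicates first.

Mean Ct: psrC 25°C 20.750; psrC 37°C 15.445; gyrA 25°C 21.065; gyrA 37°C 20.460
ΔCt(25°C) = 20.750 − 21.065 = -0.315
ΔCt(37°C) = 15.445 − 20.460 = -5.015
ΔΔCt = -5.015 − (-0.315) = -4.700
Fold change = 2^(−(-4.700)) = 2^4.700 = 25.9921

25.992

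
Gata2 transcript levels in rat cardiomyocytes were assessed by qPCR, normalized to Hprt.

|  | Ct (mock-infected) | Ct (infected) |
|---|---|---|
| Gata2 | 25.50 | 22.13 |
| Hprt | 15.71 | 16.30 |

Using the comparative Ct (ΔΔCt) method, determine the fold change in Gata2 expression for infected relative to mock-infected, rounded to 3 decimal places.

ΔCt(mock-infected) = 25.500 − 15.710 = 9.790
ΔCt(infected) = 22.130 − 16.300 = 5.830
ΔΔCt = 5.830 − 9.790 = -3.960
Fold change = 2^(−(-3.960)) = 2^3.960 = 15.5625

15.562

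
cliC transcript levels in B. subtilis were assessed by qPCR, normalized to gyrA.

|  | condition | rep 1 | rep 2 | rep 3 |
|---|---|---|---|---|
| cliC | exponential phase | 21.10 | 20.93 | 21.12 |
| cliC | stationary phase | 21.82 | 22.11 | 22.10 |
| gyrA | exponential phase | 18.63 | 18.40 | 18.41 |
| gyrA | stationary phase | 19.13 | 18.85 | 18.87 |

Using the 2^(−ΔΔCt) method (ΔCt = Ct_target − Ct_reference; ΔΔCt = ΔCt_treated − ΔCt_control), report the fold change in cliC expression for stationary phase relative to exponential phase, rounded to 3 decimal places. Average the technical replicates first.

Mean Ct: cliC exponential phase 21.050; cliC stationary phase 22.010; gyrA exponential phase 18.480; gyrA stationary phase 18.950
ΔCt(exponential phase) = 21.050 − 18.480 = 2.570
ΔCt(stationary phase) = 22.010 − 18.950 = 3.060
ΔΔCt = 3.060 − 2.570 = 0.490
Fold change = 2^(−0.490) = 0.7120

0.712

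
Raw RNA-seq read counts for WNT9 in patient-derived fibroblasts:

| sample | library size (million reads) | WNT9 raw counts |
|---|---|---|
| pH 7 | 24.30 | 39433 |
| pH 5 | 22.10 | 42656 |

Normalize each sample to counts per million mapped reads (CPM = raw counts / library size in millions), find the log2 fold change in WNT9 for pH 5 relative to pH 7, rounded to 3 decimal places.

CPM(pH 7) = 39433 / 24.30 = 1622.7572
CPM(pH 5) = 42656 / 22.10 = 1930.1357
Fold change = 1930.1357 / 1622.7572 = 1.18942
log2(1.18942) = 0.2503

0.250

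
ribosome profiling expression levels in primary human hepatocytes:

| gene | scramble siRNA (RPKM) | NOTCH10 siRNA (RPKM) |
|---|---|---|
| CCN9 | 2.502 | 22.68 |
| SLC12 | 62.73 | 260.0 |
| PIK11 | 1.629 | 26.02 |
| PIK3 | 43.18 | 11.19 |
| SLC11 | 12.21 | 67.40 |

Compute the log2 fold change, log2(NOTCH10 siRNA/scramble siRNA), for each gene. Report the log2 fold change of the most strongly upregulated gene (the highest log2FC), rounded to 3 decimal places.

3.998

log2(22.68/2.502) = 3.180  (CCN9)
log2(260.0/62.73) = 2.051  (SLC12)
log2(26.02/1.629) = 3.998  (PIK11)
log2(11.19/43.18) = -1.948  (PIK3)
log2(67.40/12.21) = 2.465  (SLC11)
PIK11 is most strongly upregulated.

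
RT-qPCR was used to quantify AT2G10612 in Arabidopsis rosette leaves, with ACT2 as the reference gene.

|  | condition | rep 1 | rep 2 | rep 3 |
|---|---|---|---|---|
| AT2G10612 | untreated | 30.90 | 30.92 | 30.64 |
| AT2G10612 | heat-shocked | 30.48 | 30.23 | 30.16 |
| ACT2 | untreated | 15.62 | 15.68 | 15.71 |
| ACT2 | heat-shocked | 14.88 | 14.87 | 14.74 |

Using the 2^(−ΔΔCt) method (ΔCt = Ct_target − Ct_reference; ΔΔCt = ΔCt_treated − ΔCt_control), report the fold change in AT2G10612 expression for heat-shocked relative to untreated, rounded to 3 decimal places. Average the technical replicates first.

0.807

Mean Ct: AT2G10612 untreated 30.820; AT2G10612 heat-shocked 30.290; ACT2 untreated 15.670; ACT2 heat-shocked 14.830
ΔCt(untreated) = 30.820 − 15.670 = 15.150
ΔCt(heat-shocked) = 30.290 − 14.830 = 15.460
ΔΔCt = 15.460 − 15.150 = 0.310
Fold change = 2^(−0.310) = 0.8066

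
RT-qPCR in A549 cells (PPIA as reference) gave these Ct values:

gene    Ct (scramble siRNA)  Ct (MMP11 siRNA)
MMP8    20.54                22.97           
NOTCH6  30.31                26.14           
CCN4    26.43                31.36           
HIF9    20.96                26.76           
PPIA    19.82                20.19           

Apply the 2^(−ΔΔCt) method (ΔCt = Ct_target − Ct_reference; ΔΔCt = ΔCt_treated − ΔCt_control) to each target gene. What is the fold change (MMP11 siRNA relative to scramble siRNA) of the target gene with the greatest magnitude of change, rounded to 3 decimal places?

MMP8: ΔΔCt = (22.97−20.19) − (20.54−19.82) = 2.78 − 0.72 = 2.06; fold change = 2^-2.06 = 0.240
NOTCH6: ΔΔCt = (26.14−20.19) − (30.31−19.82) = 5.95 − 10.49 = -4.54; fold change = 2^4.54 = 23.264
CCN4: ΔΔCt = (31.36−20.19) − (26.43−19.82) = 11.17 − 6.61 = 4.56; fold change = 2^-4.56 = 0.042
HIF9: ΔΔCt = (26.76−20.19) − (20.96−19.82) = 6.57 − 1.14 = 5.43; fold change = 2^-5.43 = 0.023
HIF9 has the largest |ΔΔCt| = 5.43.

0.023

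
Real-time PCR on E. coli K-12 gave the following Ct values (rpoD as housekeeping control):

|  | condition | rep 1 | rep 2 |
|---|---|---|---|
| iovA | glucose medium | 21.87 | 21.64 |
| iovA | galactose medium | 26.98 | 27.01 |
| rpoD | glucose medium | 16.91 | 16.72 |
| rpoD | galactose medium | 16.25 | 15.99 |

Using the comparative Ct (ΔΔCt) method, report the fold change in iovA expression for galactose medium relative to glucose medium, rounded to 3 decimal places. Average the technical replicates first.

Mean Ct: iovA glucose medium 21.755; iovA galactose medium 26.995; rpoD glucose medium 16.815; rpoD galactose medium 16.120
ΔCt(glucose medium) = 21.755 − 16.815 = 4.940
ΔCt(galactose medium) = 26.995 − 16.120 = 10.875
ΔΔCt = 10.875 − 4.940 = 5.935
Fold change = 2^(−5.935) = 0.0163

0.016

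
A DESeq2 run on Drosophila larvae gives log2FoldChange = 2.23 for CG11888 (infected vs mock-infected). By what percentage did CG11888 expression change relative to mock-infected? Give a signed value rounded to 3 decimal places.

369.134%

Fold change = 2^(2.23) = 4.6913
Percent change = (FC − 1) × 100% = (4.6913 − 1) × 100 = 369.134%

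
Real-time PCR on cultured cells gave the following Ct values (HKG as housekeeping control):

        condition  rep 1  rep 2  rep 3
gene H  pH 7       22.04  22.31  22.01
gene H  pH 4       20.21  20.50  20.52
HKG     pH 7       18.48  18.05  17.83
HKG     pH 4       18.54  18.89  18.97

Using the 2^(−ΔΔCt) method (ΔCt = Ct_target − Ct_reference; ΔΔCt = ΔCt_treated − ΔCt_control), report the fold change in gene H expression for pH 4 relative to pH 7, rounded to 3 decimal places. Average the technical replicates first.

5.242

Mean Ct: gene H pH 7 22.120; gene H pH 4 20.410; HKG pH 7 18.120; HKG pH 4 18.800
ΔCt(pH 7) = 22.120 − 18.120 = 4.000
ΔCt(pH 4) = 20.410 − 18.800 = 1.610
ΔΔCt = 1.610 − 4.000 = -2.390
Fold change = 2^(−(-2.390)) = 2^2.390 = 5.2416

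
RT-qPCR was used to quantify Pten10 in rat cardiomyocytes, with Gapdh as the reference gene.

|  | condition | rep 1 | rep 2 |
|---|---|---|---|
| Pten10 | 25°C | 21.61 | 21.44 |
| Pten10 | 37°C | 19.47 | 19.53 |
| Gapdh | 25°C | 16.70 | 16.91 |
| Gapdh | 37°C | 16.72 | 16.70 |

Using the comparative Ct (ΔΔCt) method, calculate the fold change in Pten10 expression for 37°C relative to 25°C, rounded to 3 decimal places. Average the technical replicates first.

3.811

Mean Ct: Pten10 25°C 21.525; Pten10 37°C 19.500; Gapdh 25°C 16.805; Gapdh 37°C 16.710
ΔCt(25°C) = 21.525 − 16.805 = 4.720
ΔCt(37°C) = 19.500 − 16.710 = 2.790
ΔΔCt = 2.790 − 4.720 = -1.930
Fold change = 2^(−(-1.930)) = 2^1.930 = 3.8106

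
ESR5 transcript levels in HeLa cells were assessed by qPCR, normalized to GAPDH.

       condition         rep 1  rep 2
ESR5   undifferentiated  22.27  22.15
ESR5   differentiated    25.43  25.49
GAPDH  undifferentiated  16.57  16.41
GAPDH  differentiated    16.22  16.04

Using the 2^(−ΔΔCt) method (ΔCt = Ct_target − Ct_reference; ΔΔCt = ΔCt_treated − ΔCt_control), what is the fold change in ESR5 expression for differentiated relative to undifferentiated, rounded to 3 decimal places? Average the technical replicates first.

Mean Ct: ESR5 undifferentiated 22.210; ESR5 differentiated 25.460; GAPDH undifferentiated 16.490; GAPDH differentiated 16.130
ΔCt(undifferentiated) = 22.210 − 16.490 = 5.720
ΔCt(differentiated) = 25.460 − 16.130 = 9.330
ΔΔCt = 9.330 − 5.720 = 3.610
Fold change = 2^(−3.610) = 0.0819

0.082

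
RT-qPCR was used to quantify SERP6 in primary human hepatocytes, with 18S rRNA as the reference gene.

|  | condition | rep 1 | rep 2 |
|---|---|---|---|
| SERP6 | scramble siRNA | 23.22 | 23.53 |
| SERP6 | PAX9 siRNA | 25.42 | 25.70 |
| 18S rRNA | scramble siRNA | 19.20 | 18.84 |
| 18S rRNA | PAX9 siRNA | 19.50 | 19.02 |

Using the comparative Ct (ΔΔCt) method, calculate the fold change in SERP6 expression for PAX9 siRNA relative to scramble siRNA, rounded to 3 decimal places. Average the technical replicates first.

Mean Ct: SERP6 scramble siRNA 23.375; SERP6 PAX9 siRNA 25.560; 18S rRNA scramble siRNA 19.020; 18S rRNA PAX9 siRNA 19.260
ΔCt(scramble siRNA) = 23.375 − 19.020 = 4.355
ΔCt(PAX9 siRNA) = 25.560 − 19.260 = 6.300
ΔΔCt = 6.300 − 4.355 = 1.945
Fold change = 2^(−1.945) = 0.2597

0.260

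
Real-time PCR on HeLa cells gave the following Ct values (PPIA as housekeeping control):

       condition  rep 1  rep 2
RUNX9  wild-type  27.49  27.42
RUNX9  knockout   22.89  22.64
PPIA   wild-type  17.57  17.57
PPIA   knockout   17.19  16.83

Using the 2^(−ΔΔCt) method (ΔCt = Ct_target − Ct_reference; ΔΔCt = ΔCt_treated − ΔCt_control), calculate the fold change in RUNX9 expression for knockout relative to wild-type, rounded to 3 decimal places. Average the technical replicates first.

Mean Ct: RUNX9 wild-type 27.455; RUNX9 knockout 22.765; PPIA wild-type 17.570; PPIA knockout 17.010
ΔCt(wild-type) = 27.455 − 17.570 = 9.885
ΔCt(knockout) = 22.765 − 17.010 = 5.755
ΔΔCt = 5.755 − 9.885 = -4.130
Fold change = 2^(−(-4.130)) = 2^4.130 = 17.5087

17.509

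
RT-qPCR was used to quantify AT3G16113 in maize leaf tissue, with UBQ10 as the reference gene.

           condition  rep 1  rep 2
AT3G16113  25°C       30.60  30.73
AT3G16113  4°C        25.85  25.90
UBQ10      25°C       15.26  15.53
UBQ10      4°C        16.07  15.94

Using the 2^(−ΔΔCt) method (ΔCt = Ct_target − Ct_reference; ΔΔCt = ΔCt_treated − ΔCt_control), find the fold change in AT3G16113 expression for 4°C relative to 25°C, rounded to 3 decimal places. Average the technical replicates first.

Mean Ct: AT3G16113 25°C 30.665; AT3G16113 4°C 25.875; UBQ10 25°C 15.395; UBQ10 4°C 16.005
ΔCt(25°C) = 30.665 − 15.395 = 15.270
ΔCt(4°C) = 25.875 − 16.005 = 9.870
ΔΔCt = 9.870 − 15.270 = -5.400
Fold change = 2^(−(-5.400)) = 2^5.400 = 42.2243

42.224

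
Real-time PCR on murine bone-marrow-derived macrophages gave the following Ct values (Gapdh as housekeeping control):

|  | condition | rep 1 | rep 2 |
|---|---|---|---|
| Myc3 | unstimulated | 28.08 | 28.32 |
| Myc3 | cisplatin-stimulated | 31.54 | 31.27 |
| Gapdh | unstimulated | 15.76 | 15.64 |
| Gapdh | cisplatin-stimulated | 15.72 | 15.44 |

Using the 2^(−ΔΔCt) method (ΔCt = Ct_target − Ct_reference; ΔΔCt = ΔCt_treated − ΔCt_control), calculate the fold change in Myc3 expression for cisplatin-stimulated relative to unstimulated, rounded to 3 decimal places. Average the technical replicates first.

Mean Ct: Myc3 unstimulated 28.200; Myc3 cisplatin-stimulated 31.405; Gapdh unstimulated 15.700; Gapdh cisplatin-stimulated 15.580
ΔCt(unstimulated) = 28.200 − 15.700 = 12.500
ΔCt(cisplatin-stimulated) = 31.405 − 15.580 = 15.825
ΔΔCt = 15.825 − 12.500 = 3.325
Fold change = 2^(−3.325) = 0.0998

0.100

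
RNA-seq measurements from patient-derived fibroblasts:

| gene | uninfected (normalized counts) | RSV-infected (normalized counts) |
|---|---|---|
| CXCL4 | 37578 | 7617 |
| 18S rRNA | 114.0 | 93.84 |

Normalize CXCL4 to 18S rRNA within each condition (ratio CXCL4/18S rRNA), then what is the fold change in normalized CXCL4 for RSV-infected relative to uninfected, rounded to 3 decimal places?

CXCL4/18S rRNA (uninfected) = 37578 / 114.0 = 329.63
CXCL4/18S rRNA (RSV-infected) = 7617 / 93.84 = 81.17
Fold change = 81.17 / 329.63 = 0.2462

0.246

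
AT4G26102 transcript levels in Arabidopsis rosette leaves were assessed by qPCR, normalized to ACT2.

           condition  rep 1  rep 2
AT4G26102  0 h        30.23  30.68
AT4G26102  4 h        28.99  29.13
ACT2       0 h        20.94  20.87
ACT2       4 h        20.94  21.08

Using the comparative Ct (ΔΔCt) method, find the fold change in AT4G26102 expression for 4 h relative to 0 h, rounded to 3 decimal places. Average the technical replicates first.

Mean Ct: AT4G26102 0 h 30.455; AT4G26102 4 h 29.060; ACT2 0 h 20.905; ACT2 4 h 21.010
ΔCt(0 h) = 30.455 − 20.905 = 9.550
ΔCt(4 h) = 29.060 − 21.010 = 8.050
ΔΔCt = 8.050 − 9.550 = -1.500
Fold change = 2^(−(-1.500)) = 2^1.500 = 2.8284

2.828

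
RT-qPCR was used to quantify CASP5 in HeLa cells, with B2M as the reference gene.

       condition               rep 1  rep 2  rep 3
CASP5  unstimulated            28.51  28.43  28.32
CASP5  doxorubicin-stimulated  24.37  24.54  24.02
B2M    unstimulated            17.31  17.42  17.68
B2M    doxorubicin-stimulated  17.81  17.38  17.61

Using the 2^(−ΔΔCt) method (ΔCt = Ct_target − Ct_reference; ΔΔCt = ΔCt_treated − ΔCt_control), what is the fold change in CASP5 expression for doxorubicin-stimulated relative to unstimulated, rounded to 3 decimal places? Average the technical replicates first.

Mean Ct: CASP5 unstimulated 28.420; CASP5 doxorubicin-stimulated 24.310; B2M unstimulated 17.470; B2M doxorubicin-stimulated 17.600
ΔCt(unstimulated) = 28.420 − 17.470 = 10.950
ΔCt(doxorubicin-stimulated) = 24.310 − 17.600 = 6.710
ΔΔCt = 6.710 − 10.950 = -4.240
Fold change = 2^(−(-4.240)) = 2^4.240 = 18.8959

18.896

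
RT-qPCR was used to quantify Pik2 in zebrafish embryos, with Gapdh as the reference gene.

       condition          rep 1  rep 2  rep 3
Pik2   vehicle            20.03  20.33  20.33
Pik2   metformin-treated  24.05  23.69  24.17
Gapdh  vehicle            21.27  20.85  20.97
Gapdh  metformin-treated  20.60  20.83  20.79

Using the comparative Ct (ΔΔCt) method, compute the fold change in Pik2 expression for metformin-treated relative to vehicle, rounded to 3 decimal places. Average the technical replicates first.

Mean Ct: Pik2 vehicle 20.230; Pik2 metformin-treated 23.970; Gapdh vehicle 21.030; Gapdh metformin-treated 20.740
ΔCt(vehicle) = 20.230 − 21.030 = -0.800
ΔCt(metformin-treated) = 23.970 − 20.740 = 3.230
ΔΔCt = 3.230 − (-0.800) = 4.030
Fold change = 2^(−4.030) = 0.0612

0.061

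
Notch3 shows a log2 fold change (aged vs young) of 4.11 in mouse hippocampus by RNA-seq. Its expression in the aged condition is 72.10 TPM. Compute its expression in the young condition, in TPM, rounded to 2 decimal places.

4.18

Fold change = 2^(4.11) = 17.2677
young expression = 72.10 / 17.2677 = 4.18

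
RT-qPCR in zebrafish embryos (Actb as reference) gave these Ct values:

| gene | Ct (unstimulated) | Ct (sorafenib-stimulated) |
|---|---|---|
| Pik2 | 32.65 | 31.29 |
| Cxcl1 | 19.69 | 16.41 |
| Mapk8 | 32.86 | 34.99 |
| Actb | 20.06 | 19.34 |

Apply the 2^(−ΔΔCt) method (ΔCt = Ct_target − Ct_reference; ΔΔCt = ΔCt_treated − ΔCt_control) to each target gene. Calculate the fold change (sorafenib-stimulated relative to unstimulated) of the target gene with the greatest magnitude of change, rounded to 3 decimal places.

0.139

Pik2: ΔΔCt = (31.29−19.34) − (32.65−20.06) = 11.95 − 12.59 = -0.64; fold change = 2^0.64 = 1.558
Cxcl1: ΔΔCt = (16.41−19.34) − (19.69−20.06) = -2.93 − (-0.37) = -2.56; fold change = 2^2.56 = 5.897
Mapk8: ΔΔCt = (34.99−19.34) − (32.86−20.06) = 15.65 − 12.80 = 2.85; fold change = 2^-2.85 = 0.139
Mapk8 has the largest |ΔΔCt| = 2.85.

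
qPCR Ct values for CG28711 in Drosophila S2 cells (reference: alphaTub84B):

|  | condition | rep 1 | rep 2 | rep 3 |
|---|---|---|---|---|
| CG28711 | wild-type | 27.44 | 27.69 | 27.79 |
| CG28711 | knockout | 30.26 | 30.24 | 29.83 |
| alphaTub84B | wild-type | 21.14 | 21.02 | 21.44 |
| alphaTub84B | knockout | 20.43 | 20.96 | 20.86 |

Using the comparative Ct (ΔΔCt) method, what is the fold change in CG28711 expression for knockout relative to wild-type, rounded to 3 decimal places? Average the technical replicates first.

0.132

Mean Ct: CG28711 wild-type 27.640; CG28711 knockout 30.110; alphaTub84B wild-type 21.200; alphaTub84B knockout 20.750
ΔCt(wild-type) = 27.640 − 21.200 = 6.440
ΔCt(knockout) = 30.110 − 20.750 = 9.360
ΔΔCt = 9.360 − 6.440 = 2.920
Fold change = 2^(−2.920) = 0.1321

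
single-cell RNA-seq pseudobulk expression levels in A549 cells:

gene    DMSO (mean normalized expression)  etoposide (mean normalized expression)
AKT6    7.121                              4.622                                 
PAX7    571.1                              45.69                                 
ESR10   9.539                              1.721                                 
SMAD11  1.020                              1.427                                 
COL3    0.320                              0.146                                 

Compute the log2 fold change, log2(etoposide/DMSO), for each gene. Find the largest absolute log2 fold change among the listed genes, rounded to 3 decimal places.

3.644

log2(4.622/7.121) = -0.624  (AKT6)
log2(45.69/571.1) = -3.644  (PAX7)
log2(1.721/9.539) = -2.471  (ESR10)
log2(1.427/1.020) = 0.484  (SMAD11)
log2(0.146/0.320) = -1.132  (COL3)
The largest magnitude belongs to PAX7.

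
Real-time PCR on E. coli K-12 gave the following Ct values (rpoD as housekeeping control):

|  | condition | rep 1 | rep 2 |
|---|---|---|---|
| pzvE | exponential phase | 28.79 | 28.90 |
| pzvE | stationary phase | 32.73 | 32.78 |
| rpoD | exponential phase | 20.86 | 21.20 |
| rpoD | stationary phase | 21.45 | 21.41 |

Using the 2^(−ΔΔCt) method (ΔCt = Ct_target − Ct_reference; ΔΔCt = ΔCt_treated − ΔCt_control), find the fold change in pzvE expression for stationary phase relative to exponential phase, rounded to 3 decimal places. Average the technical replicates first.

0.088

Mean Ct: pzvE exponential phase 28.845; pzvE stationary phase 32.755; rpoD exponential phase 21.030; rpoD stationary phase 21.430
ΔCt(exponential phase) = 28.845 − 21.030 = 7.815
ΔCt(stationary phase) = 32.755 − 21.430 = 11.325
ΔΔCt = 11.325 − 7.815 = 3.510
Fold change = 2^(−3.510) = 0.0878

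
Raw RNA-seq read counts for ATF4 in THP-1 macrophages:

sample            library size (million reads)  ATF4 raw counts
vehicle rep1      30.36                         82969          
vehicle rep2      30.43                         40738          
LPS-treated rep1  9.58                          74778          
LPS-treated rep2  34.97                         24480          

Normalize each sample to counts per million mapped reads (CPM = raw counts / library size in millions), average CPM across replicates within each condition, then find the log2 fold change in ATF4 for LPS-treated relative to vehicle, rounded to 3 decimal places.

CPM(vehicle rep1) = 82969 / 30.36 = 2732.8393
CPM(vehicle rep2) = 40738 / 30.43 = 1338.7447
CPM(LPS-treated rep1) = 74778 / 9.58 = 7805.6367
CPM(LPS-treated rep2) = 24480 / 34.97 = 700.0286
mean CPM(vehicle) = 2035.7920; mean CPM(LPS-treated) = 4252.8327
Fold change = 4252.8327 / 2035.7920 = 2.08903
log2(2.08903) = 1.0628

1.063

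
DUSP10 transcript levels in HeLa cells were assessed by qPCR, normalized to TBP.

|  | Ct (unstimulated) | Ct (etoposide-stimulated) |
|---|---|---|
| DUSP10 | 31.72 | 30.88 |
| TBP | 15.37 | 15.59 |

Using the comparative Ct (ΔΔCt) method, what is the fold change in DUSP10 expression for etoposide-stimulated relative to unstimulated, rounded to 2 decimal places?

2.08

ΔCt(unstimulated) = 31.720 − 15.370 = 16.350
ΔCt(etoposide-stimulated) = 30.880 − 15.590 = 15.290
ΔΔCt = 15.290 − 16.350 = -1.060
Fold change = 2^(−(-1.060)) = 2^1.060 = 2.085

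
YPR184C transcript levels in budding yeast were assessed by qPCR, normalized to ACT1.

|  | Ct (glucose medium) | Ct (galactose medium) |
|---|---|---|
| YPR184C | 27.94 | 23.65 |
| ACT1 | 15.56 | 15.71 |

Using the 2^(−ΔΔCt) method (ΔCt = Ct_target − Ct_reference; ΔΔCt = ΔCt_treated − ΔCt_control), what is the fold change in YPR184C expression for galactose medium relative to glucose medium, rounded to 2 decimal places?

21.71

ΔCt(glucose medium) = 27.940 − 15.560 = 12.380
ΔCt(galactose medium) = 23.650 − 15.710 = 7.940
ΔΔCt = 7.940 − 12.380 = -4.440
Fold change = 2^(−(-4.440)) = 2^4.440 = 21.706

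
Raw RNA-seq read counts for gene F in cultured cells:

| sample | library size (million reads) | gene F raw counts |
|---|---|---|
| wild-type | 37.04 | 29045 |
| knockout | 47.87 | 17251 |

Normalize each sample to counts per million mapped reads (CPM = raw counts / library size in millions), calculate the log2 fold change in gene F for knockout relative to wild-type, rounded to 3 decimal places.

CPM(wild-type) = 29045 / 37.04 = 784.1523
CPM(knockout) = 17251 / 47.87 = 360.3718
Fold change = 360.3718 / 784.1523 = 0.45957
log2(0.45957) = -1.1216

-1.122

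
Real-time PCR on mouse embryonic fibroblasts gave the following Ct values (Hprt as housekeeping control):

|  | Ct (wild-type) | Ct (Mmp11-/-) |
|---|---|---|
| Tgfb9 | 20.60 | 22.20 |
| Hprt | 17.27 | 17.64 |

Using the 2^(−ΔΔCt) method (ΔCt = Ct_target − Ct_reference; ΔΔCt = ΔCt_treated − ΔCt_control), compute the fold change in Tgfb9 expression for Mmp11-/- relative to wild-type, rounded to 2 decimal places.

0.43

ΔCt(wild-type) = 20.600 − 17.270 = 3.330
ΔCt(Mmp11-/-) = 22.200 − 17.640 = 4.560
ΔΔCt = 4.560 − 3.330 = 1.230
Fold change = 2^(−1.230) = 0.426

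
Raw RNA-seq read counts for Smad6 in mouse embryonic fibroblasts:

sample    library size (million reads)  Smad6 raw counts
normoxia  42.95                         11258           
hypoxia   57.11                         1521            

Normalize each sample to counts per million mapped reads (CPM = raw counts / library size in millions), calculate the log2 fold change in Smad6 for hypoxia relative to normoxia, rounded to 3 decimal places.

CPM(normoxia) = 11258 / 42.95 = 262.1187
CPM(hypoxia) = 1521 / 57.11 = 26.6328
Fold change = 26.6328 / 262.1187 = 0.10161
log2(0.10161) = -3.2989

-3.299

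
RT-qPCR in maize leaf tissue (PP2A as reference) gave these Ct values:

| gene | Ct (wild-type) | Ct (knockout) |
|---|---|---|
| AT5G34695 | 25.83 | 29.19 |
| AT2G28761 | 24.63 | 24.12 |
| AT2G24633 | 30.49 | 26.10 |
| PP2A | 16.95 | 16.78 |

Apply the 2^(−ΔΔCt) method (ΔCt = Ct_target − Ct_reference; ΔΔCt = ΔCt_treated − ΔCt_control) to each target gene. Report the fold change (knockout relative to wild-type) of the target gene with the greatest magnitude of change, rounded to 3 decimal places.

18.636

AT5G34695: ΔΔCt = (29.19−16.78) − (25.83−16.95) = 12.41 − 8.88 = 3.53; fold change = 2^-3.53 = 0.087
AT2G28761: ΔΔCt = (24.12−16.78) − (24.63−16.95) = 7.34 − 7.68 = -0.34; fold change = 2^0.34 = 1.266
AT2G24633: ΔΔCt = (26.10−16.78) − (30.49−16.95) = 9.32 − 13.54 = -4.22; fold change = 2^4.22 = 18.636
AT2G24633 has the largest |ΔΔCt| = 4.22.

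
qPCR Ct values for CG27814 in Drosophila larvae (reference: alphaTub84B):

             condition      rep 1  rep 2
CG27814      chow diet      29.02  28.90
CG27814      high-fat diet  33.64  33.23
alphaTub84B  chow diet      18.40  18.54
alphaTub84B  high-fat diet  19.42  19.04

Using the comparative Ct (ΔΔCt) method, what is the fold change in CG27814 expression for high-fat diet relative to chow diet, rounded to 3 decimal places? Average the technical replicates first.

0.076

Mean Ct: CG27814 chow diet 28.960; CG27814 high-fat diet 33.435; alphaTub84B chow diet 18.470; alphaTub84B high-fat diet 19.230
ΔCt(chow diet) = 28.960 − 18.470 = 10.490
ΔCt(high-fat diet) = 33.435 − 19.230 = 14.205
ΔΔCt = 14.205 − 10.490 = 3.715
Fold change = 2^(−3.715) = 0.0762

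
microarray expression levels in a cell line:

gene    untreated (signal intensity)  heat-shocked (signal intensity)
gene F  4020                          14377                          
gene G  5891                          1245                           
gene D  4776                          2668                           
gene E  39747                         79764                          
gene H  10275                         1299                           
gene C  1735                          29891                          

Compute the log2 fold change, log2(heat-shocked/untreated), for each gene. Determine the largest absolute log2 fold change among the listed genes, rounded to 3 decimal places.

log2(14377/4020) = 1.838  (gene F)
log2(1245/5891) = -2.242  (gene G)
log2(2668/4776) = -0.840  (gene D)
log2(79764/39747) = 1.005  (gene E)
log2(1299/10275) = -2.984  (gene H)
log2(29891/1735) = 4.107  (gene C)
The largest magnitude belongs to gene C.

4.107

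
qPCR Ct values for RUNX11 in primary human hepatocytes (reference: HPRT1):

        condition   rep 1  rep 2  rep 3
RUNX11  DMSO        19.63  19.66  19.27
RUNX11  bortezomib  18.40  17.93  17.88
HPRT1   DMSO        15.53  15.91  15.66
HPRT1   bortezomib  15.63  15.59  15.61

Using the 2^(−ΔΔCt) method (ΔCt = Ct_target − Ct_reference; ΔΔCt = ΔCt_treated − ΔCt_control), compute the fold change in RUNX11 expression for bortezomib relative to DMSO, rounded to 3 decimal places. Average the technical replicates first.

2.567

Mean Ct: RUNX11 DMSO 19.520; RUNX11 bortezomib 18.070; HPRT1 DMSO 15.700; HPRT1 bortezomib 15.610
ΔCt(DMSO) = 19.520 − 15.700 = 3.820
ΔCt(bortezomib) = 18.070 − 15.610 = 2.460
ΔΔCt = 2.460 − 3.820 = -1.360
Fold change = 2^(−(-1.360)) = 2^1.360 = 2.5669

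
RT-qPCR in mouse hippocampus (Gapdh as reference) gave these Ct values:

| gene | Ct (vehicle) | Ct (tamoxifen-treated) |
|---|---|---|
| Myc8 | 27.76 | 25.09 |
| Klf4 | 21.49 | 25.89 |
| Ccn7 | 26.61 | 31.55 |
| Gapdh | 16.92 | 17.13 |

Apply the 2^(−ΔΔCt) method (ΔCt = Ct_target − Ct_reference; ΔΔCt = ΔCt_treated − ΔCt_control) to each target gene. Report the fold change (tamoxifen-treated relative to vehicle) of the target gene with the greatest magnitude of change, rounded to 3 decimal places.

0.038

Myc8: ΔΔCt = (25.09−17.13) − (27.76−16.92) = 7.96 − 10.84 = -2.88; fold change = 2^2.88 = 7.362
Klf4: ΔΔCt = (25.89−17.13) − (21.49−16.92) = 8.76 − 4.57 = 4.19; fold change = 2^-4.19 = 0.055
Ccn7: ΔΔCt = (31.55−17.13) − (26.61−16.92) = 14.42 − 9.69 = 4.73; fold change = 2^-4.73 = 0.038
Ccn7 has the largest |ΔΔCt| = 4.73.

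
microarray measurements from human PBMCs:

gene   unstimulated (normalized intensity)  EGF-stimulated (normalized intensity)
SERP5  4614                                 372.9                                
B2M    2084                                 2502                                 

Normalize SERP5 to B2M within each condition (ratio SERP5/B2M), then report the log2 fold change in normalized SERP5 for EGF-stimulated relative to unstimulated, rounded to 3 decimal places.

-3.893

SERP5/B2M (unstimulated) = 4614 / 2084 = 2.214
SERP5/B2M (EGF-stimulated) = 372.9 / 2502 = 0.14904
Fold change = 0.14904 / 2.214 = 0.0673
log2(0.0673) = -3.8929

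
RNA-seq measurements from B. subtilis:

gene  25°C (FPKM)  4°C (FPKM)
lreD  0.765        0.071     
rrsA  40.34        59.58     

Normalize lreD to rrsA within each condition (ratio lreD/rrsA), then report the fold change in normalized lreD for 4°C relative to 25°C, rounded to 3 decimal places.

lreD/rrsA (25°C) = 0.765 / 40.34 = 0.018964
lreD/rrsA (4°C) = 0.071 / 59.58 = 0.0011917
Fold change = 0.0011917 / 0.018964 = 0.0628

0.063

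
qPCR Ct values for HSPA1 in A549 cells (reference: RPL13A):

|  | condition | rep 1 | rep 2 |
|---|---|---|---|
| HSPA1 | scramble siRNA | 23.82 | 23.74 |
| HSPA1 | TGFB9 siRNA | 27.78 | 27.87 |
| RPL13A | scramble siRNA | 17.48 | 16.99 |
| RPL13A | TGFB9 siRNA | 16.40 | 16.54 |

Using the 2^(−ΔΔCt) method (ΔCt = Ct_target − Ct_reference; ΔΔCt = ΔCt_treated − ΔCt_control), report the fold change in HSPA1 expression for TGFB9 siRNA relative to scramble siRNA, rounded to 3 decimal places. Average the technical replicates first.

Mean Ct: HSPA1 scramble siRNA 23.780; HSPA1 TGFB9 siRNA 27.825; RPL13A scramble siRNA 17.235; RPL13A TGFB9 siRNA 16.470
ΔCt(scramble siRNA) = 23.780 − 17.235 = 6.545
ΔCt(TGFB9 siRNA) = 27.825 − 16.470 = 11.355
ΔΔCt = 11.355 − 6.545 = 4.810
Fold change = 2^(−4.810) = 0.0356

0.036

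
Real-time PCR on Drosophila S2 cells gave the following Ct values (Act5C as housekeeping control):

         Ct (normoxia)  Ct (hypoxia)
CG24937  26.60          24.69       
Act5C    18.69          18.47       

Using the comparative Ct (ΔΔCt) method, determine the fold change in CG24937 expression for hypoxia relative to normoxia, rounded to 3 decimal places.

ΔCt(normoxia) = 26.600 − 18.690 = 7.910
ΔCt(hypoxia) = 24.690 − 18.470 = 6.220
ΔΔCt = 6.220 − 7.910 = -1.690
Fold change = 2^(−(-1.690)) = 2^1.690 = 3.2266

3.227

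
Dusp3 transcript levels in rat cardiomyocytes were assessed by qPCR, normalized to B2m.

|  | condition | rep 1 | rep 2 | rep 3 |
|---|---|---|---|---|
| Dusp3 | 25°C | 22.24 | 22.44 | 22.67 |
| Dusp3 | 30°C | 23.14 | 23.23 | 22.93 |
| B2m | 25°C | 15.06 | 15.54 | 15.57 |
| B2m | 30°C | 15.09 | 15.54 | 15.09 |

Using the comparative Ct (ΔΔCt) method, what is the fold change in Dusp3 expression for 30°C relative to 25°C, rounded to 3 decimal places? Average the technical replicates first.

0.574

Mean Ct: Dusp3 25°C 22.450; Dusp3 30°C 23.100; B2m 25°C 15.390; B2m 30°C 15.240
ΔCt(25°C) = 22.450 − 15.390 = 7.060
ΔCt(30°C) = 23.100 − 15.240 = 7.860
ΔΔCt = 7.860 − 7.060 = 0.800
Fold change = 2^(−0.800) = 0.5743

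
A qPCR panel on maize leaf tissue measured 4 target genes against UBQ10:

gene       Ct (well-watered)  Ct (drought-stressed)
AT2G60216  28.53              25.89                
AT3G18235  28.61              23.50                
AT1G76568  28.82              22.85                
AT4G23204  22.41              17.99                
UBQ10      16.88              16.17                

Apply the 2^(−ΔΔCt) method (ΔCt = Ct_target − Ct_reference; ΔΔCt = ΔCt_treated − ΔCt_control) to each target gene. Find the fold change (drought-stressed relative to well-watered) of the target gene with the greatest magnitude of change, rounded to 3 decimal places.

38.319

AT2G60216: ΔΔCt = (25.89−16.17) − (28.53−16.88) = 9.72 − 11.65 = -1.93; fold change = 2^1.93 = 3.811
AT3G18235: ΔΔCt = (23.50−16.17) − (28.61−16.88) = 7.33 − 11.73 = -4.40; fold change = 2^4.40 = 21.112
AT1G76568: ΔΔCt = (22.85−16.17) − (28.82−16.88) = 6.68 − 11.94 = -5.26; fold change = 2^5.26 = 38.319
AT4G23204: ΔΔCt = (17.99−16.17) − (22.41−16.88) = 1.82 − 5.53 = -3.71; fold change = 2^3.71 = 13.086
AT1G76568 has the largest |ΔΔCt| = 5.26.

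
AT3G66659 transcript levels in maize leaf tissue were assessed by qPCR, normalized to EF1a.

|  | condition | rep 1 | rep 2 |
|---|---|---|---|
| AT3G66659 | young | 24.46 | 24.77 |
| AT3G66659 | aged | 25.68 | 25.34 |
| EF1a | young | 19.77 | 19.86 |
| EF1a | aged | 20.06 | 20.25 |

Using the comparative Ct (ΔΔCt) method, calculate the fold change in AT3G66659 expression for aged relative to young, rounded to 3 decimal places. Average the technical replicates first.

0.681

Mean Ct: AT3G66659 young 24.615; AT3G66659 aged 25.510; EF1a young 19.815; EF1a aged 20.155
ΔCt(young) = 24.615 − 19.815 = 4.800
ΔCt(aged) = 25.510 − 20.155 = 5.355
ΔΔCt = 5.355 − 4.800 = 0.555
Fold change = 2^(−0.555) = 0.6807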